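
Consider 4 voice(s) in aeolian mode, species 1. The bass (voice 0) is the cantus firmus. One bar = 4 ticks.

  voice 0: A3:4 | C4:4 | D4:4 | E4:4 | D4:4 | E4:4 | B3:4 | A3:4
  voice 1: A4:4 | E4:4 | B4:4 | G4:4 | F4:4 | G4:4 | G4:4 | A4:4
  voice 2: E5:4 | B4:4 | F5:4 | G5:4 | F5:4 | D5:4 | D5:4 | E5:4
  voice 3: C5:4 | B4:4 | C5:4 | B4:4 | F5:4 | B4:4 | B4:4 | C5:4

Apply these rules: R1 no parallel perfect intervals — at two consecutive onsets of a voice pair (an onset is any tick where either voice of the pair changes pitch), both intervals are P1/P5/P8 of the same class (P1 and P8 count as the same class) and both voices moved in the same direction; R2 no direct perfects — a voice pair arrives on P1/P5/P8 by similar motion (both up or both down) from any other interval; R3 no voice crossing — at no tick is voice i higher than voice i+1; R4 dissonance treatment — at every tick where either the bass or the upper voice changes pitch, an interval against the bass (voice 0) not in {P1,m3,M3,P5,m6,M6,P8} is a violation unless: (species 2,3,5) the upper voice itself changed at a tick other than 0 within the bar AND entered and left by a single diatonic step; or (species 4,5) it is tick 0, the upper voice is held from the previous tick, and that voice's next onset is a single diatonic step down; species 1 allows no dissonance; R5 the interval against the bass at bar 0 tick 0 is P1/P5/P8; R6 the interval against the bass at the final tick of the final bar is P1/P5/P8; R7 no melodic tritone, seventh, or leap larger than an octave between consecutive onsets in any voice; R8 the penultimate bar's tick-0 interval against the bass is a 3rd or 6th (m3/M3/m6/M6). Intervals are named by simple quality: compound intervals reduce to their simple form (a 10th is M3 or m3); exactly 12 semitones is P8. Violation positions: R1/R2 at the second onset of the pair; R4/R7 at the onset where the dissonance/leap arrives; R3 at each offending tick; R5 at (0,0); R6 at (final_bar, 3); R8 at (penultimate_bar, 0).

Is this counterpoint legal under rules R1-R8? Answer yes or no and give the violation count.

No (39 violations)

bar 0: v0=A3 v1=A4 v2=E5 v3=C5 (m3)
bar 1: v0=C4 v1=E4 v2=B4 v3=B4 (M7)
bar 2: v0=D4 v1=B4 v2=F5 v3=C5 (m7)
bar 3: v0=E4 v1=G4 v2=G5 v3=B4 (P5)
bar 4: v0=D4 v1=F4 v2=F5 v3=F5 (m3)
bar 5: v0=E4 v1=G4 v2=D5 v3=B4 (P5)
bar 6: v0=B3 v1=G4 v2=D5 v3=B4 (P8)
bar 7: v0=A3 v1=A4 v2=E5 v3=C5 (m3)
  R3 @ bar0.0: E5 above C5
  R5 @ bar0.0: opens on m3
  R3 @ bar0.1: E5 above C5
  R3 @ bar0.2: E5 above C5
  R3 @ bar0.3: E5 above C5
  R1 @ bar1.0: A4/E5 P5 -> E4/B4 P5 similar
  R2 @ bar1.0: A4/C5 m3 -> E4/B4 P5 similar
  R2 @ bar1.0: E5/C5 M3 -> B4/B4 P1 similar
  R4 @ bar1.0: C4/B4 M7 untreated
  R4 @ bar1.0: C4/B4 M7 untreated
  R3 @ bar2.0: F5 above C5
  R4 @ bar2.0: D4/C5 m7 untreated
  R7 @ bar2.0: B4->F5 leap 6st
  R3 @ bar2.1: F5 above C5
  R3 @ bar2.2: F5 above C5
  R3 @ bar2.3: F5 above C5
  R3 @ bar3.0: G5 above B4
  R3 @ bar3.1: G5 above B4
  R3 @ bar3.2: G5 above B4
  R3 @ bar3.3: G5 above B4
  R1 @ bar4.0: G4/G5 P8 -> F4/F5 P8 similar
  R7 @ bar4.0: B4->F5 leap 6st
  R3 @ bar5.0: D5 above B4
  R4 @ bar5.0: E4/D5 m7 untreated
  R7 @ bar5.0: F5->B4 leap 6st
  R3 @ bar5.1: D5 above B4
  R3 @ bar5.2: D5 above B4
  R3 @ bar5.3: D5 above B4
  R3 @ bar6.0: D5 above B4
  R8 @ bar6.0: penult P8 not 3rd/6th
  R3 @ bar6.1: D5 above B4
  R3 @ bar6.2: D5 above B4
  R3 @ bar6.3: D5 above B4
  R1 @ bar7.0: G4/D5 P5 -> A4/E5 P5 similar
  R3 @ bar7.0: E5 above C5
  R3 @ bar7.1: E5 above C5
  R3 @ bar7.2: E5 above C5
  R3 @ bar7.3: E5 above C5
  R6 @ bar7.3: closes on m3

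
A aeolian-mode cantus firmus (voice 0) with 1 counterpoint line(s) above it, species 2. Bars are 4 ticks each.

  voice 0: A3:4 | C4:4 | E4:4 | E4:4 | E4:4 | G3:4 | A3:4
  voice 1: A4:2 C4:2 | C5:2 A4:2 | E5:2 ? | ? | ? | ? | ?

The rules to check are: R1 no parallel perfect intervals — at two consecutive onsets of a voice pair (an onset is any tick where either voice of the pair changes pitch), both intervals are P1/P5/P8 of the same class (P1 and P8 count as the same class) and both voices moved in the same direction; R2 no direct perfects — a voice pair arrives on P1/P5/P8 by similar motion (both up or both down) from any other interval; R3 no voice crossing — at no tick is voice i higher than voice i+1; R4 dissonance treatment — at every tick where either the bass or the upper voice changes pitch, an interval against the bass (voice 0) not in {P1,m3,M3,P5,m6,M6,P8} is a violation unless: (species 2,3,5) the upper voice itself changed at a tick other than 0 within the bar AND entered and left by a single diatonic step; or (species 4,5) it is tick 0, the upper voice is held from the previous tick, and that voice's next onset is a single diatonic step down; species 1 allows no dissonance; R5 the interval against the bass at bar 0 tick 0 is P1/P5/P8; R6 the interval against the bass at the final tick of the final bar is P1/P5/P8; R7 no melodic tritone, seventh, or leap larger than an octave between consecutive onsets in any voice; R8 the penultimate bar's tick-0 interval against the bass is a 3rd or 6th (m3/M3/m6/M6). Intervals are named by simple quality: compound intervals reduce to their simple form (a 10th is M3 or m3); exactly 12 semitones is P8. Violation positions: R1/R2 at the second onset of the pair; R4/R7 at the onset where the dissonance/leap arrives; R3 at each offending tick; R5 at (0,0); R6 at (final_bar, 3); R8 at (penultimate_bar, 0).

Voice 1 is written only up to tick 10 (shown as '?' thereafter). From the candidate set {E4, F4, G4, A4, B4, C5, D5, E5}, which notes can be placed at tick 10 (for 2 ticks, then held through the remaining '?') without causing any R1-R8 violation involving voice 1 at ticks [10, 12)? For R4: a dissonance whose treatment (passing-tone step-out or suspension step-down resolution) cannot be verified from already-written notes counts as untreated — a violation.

{B4, C5, E4, E5, G4}

E4: legal
F4: violates R4,R7
G4: legal
A4: violates R4
B4: legal
C5: legal
D5: violates R4
E5: legal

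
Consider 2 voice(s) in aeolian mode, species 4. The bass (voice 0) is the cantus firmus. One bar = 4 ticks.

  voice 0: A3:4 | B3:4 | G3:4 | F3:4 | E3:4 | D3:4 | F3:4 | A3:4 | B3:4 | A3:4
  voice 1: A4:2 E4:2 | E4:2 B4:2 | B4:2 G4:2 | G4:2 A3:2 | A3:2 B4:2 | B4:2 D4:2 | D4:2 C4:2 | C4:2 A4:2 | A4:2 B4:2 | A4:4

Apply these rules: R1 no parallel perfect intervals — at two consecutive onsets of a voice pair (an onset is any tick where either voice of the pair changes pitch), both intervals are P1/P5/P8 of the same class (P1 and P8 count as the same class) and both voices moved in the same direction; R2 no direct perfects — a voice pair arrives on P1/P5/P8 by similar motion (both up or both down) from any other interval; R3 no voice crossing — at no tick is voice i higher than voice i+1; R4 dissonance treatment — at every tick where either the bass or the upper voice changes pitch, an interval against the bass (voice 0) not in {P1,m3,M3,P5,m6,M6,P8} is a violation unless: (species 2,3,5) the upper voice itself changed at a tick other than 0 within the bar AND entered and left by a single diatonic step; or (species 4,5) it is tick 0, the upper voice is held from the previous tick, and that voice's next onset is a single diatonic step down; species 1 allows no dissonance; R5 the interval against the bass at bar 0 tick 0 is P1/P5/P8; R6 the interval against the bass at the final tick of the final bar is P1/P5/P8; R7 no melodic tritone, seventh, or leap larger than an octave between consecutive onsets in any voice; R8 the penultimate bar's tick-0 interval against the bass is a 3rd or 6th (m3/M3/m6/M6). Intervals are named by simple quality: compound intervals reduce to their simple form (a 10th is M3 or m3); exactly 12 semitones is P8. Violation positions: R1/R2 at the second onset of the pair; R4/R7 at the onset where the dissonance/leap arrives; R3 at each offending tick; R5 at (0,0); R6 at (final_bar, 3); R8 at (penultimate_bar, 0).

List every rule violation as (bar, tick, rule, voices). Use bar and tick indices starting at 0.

(1, 0, R4, (0, 1))
(3, 0, R4, (0, 1))
(3, 2, R7, (1,))
(4, 0, R4, (0, 1))
(4, 2, R7, (1,))
(8, 0, R4, (0, 1))
(8, 0, R8, (0, 1))
(9, 0, R1, (0, 1))

bar 0: v0=A3 v1=A4 downbeat P8
bar 1: v0=B3 v1=E4 downbeat P4
bar 2: v0=G3 v1=B4 downbeat M3
bar 3: v0=F3 v1=G4 downbeat M2
bar 4: v0=E3 v1=A3 downbeat P4
bar 5: v0=D3 v1=B4 downbeat M6
bar 6: v0=F3 v1=D4 downbeat M6
bar 7: v0=A3 v1=C4 downbeat m3
bar 8: v0=B3 v1=A4 downbeat m7
bar 9: v0=A3 v1=A4 downbeat P8
  -> R4 @ bar 1 tick 0 v(0, 1): B3/E4 P4 untreated
  -> R4 @ bar 3 tick 0 v(0, 1): F3/G4 M2 untreated
  -> R7 @ bar 3 tick 2 v(1,): G4->A3 leap 10st
  -> R4 @ bar 4 tick 0 v(0, 1): E3/A3 P4 untreated
  -> R7 @ bar 4 tick 2 v(1,): A3->B4 leap 14st
  -> R4 @ bar 8 tick 0 v(0, 1): B3/A4 m7 untreated
  -> R8 @ bar 8 tick 0 v(0, 1): penult m7 not 3rd/6th
  -> R1 @ bar 9 tick 0 v(0, 1): B3/B4 P8 -> A3/A4 P8 similar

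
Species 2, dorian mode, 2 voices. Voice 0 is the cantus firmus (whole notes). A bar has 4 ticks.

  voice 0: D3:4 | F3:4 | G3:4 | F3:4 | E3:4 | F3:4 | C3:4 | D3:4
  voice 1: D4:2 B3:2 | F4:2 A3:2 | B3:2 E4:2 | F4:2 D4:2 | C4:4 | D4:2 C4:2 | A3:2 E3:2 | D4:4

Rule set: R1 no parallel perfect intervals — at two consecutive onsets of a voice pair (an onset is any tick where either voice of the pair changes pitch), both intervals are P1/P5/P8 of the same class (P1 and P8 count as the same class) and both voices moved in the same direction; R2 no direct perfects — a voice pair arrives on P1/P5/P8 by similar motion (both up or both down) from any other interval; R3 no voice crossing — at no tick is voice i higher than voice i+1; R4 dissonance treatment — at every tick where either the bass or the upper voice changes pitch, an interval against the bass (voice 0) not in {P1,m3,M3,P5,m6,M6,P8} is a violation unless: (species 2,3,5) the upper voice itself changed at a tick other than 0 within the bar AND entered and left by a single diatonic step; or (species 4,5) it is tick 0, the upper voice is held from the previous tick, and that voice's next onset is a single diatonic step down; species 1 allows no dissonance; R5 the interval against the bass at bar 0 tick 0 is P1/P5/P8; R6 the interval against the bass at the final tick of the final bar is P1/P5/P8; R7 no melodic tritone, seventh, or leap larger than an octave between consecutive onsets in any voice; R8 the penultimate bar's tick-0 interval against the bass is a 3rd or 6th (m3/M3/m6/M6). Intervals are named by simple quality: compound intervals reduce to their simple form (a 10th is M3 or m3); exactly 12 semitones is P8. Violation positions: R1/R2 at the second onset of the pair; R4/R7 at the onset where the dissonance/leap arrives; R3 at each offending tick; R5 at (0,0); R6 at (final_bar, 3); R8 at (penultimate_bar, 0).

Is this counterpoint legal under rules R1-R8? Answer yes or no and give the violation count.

bar 0: v0=D3 v1=D4 (P8)
bar 1: v0=F3 v1=F4 (P8)
bar 2: v0=G3 v1=B3 (M3)
bar 3: v0=F3 v1=F4 (P8)
bar 4: v0=E3 v1=C4 (m6)
bar 5: v0=F3 v1=D4 (M6)
bar 6: v0=C3 v1=A3 (M6)
bar 7: v0=D3 v1=D4 (P8)
  R2 @ bar1.0: D3/B3 M6 -> F3/F4 P8 similar
  R7 @ bar1.0: B3->F4 leap 6st
  R2 @ bar7.0: C3/E3 M3 -> D3/D4 P8 similar
  R7 @ bar7.0: E3->D4 leap 10st

No (4 violations)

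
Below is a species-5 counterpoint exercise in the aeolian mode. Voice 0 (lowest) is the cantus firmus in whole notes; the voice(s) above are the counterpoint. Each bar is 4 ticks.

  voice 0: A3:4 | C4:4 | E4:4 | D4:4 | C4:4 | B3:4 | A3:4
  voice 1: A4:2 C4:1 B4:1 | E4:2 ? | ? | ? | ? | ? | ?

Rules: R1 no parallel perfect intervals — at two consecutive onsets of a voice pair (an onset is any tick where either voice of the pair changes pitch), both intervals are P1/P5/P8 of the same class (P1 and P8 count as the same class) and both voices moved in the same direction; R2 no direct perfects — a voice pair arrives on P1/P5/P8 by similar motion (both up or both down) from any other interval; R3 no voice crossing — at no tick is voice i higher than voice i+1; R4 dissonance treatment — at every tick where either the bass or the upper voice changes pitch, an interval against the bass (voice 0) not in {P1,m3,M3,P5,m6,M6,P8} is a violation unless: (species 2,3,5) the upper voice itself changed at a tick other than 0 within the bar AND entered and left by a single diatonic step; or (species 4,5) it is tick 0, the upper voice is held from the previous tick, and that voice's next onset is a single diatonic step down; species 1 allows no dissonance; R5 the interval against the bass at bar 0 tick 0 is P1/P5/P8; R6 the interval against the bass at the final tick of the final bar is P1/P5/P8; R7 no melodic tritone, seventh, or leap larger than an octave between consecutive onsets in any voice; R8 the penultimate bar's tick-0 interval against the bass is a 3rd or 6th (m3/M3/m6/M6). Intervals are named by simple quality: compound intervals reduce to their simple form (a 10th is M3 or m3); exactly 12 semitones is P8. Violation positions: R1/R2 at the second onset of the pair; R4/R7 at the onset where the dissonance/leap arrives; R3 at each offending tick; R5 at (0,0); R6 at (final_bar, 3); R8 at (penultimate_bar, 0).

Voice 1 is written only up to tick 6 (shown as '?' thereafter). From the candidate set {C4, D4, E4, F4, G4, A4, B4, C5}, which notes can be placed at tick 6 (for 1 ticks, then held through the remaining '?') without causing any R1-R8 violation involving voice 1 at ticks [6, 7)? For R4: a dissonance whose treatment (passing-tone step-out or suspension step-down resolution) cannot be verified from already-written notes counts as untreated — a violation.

{A4, C4, C5, E4, G4}

C4: legal
D4: violates R4
E4: legal
F4: violates R4
G4: legal
A4: legal
B4: violates R4
C5: legal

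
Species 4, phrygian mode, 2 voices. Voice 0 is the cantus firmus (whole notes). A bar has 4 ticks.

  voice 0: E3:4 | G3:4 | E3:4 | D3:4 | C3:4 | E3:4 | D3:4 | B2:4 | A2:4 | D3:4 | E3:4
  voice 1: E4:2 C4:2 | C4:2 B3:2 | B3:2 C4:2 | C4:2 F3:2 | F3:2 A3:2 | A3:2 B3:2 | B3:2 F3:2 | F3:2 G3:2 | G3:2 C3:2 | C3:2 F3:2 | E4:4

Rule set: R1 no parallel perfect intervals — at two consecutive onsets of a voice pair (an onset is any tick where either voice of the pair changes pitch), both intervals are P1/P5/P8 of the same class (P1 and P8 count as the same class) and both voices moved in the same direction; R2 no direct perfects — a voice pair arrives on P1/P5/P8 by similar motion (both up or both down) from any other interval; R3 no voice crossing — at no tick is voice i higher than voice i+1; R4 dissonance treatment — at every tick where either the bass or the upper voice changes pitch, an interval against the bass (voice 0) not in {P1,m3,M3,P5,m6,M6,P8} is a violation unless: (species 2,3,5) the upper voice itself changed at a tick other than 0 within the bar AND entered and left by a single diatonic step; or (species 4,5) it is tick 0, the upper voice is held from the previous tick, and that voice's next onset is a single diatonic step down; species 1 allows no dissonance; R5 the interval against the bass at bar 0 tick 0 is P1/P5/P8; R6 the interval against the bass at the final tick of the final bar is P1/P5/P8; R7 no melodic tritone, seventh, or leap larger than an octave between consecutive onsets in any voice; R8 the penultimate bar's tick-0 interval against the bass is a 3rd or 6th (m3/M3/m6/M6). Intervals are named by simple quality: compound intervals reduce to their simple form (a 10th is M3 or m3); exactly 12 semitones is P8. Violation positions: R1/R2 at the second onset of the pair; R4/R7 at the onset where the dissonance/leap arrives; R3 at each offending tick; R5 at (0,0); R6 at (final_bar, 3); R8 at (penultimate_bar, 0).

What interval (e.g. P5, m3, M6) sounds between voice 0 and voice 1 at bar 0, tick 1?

voice 0=E3 voice 1=E4 -> P8

P8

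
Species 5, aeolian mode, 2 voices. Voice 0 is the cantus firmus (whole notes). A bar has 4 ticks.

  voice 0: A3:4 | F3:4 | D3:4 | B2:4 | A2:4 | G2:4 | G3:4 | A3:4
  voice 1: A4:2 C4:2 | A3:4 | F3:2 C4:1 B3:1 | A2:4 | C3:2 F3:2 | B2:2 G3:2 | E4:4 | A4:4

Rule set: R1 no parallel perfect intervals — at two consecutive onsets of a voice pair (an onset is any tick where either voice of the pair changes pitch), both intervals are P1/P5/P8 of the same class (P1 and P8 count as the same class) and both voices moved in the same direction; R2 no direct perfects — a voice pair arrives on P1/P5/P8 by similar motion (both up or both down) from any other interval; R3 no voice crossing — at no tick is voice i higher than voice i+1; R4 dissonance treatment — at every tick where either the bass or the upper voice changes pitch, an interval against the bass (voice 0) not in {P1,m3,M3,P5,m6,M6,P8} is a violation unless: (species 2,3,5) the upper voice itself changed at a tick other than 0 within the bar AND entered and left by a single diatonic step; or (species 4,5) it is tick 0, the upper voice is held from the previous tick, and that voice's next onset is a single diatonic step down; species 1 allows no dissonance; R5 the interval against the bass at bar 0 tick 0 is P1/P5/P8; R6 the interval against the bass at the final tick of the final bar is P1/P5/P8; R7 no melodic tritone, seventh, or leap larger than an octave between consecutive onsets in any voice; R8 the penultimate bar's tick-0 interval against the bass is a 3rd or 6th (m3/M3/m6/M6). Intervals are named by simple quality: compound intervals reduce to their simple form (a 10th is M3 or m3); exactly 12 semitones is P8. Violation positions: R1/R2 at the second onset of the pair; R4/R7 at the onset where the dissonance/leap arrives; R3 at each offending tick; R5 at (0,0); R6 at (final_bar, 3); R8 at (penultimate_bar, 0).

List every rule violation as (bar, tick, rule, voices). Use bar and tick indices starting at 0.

bar 0: v0=A3 v1=A4 downbeat P8
bar 1: v0=F3 v1=A3 downbeat M3
bar 2: v0=D3 v1=F3 downbeat m3
bar 3: v0=B2 v1=A2 downbeat M2
bar 4: v0=A2 v1=C3 downbeat m3
bar 5: v0=G2 v1=B2 downbeat M3
bar 6: v0=G3 v1=E4 downbeat M6
bar 7: v0=A3 v1=A4 downbeat P8
  -> R4 @ bar 2 tick 2 v(0, 1): D3/C4 m7 untreated
  -> R3 @ bar 3 tick 0 v(0, 1): B2 above A2
  -> R4 @ bar 3 tick 0 v(0, 1): B2/A2 M2 untreated
  -> R7 @ bar 3 tick 0 v(1,): B3->A2 leap 14st
  -> R3 @ bar 3 tick 1 v(0, 1): B2 above A2
  -> R3 @ bar 3 tick 2 v(0, 1): B2 above A2
  -> R3 @ bar 3 tick 3 v(0, 1): B2 above A2
  -> R7 @ bar 5 tick 0 v(1,): F3->B2 leap 6st
  -> R2 @ bar 7 tick 0 v(0, 1): G3/E4 M6 -> A3/A4 P8 similar

(2, 2, R4, (0, 1))
(3, 0, R3, (0, 1))
(3, 0, R4, (0, 1))
(3, 0, R7, (1,))
(3, 1, R3, (0, 1))
(3, 2, R3, (0, 1))
(3, 3, R3, (0, 1))
(5, 0, R7, (1,))
(7, 0, R2, (0, 1))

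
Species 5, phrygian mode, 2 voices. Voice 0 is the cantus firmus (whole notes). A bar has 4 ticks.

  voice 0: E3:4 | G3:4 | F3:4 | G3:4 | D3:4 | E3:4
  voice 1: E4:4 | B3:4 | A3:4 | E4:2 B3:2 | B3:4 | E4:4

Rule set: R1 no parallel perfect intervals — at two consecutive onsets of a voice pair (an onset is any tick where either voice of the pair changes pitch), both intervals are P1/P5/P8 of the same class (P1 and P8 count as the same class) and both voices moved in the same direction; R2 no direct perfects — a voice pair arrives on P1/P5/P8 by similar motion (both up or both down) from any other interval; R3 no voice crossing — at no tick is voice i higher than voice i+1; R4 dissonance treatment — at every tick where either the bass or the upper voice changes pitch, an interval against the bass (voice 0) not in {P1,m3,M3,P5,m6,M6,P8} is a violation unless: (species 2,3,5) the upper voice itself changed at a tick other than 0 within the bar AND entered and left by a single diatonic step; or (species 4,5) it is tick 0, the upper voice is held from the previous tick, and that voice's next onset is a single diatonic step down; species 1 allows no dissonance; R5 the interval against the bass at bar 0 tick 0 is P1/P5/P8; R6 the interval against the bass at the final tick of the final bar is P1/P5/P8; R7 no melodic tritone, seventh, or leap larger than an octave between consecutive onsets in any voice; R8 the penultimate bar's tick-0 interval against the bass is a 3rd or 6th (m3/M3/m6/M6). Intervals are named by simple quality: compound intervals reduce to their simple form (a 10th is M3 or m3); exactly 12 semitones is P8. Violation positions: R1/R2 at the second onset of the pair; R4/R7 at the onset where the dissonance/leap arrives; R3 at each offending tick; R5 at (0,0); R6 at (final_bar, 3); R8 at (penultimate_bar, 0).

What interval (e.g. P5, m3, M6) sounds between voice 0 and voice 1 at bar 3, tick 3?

voice 0=G3 voice 1=B3 -> M3

M3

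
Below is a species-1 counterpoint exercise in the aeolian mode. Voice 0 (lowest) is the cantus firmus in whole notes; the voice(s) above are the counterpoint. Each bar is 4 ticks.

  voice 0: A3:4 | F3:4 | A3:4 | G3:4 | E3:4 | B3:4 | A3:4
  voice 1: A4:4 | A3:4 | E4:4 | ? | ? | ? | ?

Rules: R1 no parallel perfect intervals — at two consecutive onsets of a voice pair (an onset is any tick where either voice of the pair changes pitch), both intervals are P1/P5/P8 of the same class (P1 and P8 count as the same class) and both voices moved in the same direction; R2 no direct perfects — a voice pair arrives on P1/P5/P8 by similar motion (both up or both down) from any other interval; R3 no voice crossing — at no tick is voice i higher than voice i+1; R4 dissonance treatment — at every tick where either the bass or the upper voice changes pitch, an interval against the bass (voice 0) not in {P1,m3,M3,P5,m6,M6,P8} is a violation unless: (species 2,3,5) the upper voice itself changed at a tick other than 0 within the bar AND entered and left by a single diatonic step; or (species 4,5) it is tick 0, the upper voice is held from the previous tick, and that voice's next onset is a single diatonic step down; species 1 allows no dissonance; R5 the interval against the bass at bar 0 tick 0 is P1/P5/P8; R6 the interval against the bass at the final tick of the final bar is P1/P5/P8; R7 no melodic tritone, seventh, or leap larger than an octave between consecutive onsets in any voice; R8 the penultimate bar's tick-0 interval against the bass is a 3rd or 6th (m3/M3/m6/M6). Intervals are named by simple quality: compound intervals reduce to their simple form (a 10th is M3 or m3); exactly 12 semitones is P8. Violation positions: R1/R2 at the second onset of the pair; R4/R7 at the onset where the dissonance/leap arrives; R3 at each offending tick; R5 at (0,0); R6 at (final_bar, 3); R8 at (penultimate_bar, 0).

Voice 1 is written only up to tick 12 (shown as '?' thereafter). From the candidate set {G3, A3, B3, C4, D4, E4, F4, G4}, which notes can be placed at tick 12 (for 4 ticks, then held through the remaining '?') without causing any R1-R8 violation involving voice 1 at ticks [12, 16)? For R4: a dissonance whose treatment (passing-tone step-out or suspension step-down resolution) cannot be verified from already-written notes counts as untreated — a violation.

G3: violates R2
A3: violates R4
B3: legal
C4: violates R4
D4: violates R1
E4: legal
F4: violates R4
G4: legal

{B3, E4, G4}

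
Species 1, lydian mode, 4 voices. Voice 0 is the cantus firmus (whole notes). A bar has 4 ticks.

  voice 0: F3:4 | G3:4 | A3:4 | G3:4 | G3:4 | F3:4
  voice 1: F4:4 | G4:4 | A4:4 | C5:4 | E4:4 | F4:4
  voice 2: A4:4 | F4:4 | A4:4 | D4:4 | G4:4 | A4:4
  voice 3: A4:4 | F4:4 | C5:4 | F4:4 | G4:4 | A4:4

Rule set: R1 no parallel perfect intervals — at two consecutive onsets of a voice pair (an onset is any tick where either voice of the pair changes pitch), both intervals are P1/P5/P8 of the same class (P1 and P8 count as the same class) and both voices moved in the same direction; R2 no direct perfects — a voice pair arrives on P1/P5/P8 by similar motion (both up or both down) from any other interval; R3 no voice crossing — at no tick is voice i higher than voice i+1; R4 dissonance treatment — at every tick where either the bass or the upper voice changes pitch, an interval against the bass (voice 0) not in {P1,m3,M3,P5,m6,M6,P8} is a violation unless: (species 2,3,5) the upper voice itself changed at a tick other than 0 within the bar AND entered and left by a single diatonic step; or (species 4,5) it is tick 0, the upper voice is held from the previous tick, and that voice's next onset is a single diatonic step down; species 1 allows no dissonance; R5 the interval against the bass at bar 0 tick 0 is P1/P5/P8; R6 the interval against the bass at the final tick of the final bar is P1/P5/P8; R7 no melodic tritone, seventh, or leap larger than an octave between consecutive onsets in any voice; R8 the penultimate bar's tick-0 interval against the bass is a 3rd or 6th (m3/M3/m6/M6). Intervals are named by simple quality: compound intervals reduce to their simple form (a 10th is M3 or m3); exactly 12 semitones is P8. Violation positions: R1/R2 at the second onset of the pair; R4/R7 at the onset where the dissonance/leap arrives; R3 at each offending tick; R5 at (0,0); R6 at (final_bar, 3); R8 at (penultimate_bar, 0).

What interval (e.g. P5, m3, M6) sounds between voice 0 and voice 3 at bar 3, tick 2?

voice 0=G3 voice 3=F4 -> m7

m7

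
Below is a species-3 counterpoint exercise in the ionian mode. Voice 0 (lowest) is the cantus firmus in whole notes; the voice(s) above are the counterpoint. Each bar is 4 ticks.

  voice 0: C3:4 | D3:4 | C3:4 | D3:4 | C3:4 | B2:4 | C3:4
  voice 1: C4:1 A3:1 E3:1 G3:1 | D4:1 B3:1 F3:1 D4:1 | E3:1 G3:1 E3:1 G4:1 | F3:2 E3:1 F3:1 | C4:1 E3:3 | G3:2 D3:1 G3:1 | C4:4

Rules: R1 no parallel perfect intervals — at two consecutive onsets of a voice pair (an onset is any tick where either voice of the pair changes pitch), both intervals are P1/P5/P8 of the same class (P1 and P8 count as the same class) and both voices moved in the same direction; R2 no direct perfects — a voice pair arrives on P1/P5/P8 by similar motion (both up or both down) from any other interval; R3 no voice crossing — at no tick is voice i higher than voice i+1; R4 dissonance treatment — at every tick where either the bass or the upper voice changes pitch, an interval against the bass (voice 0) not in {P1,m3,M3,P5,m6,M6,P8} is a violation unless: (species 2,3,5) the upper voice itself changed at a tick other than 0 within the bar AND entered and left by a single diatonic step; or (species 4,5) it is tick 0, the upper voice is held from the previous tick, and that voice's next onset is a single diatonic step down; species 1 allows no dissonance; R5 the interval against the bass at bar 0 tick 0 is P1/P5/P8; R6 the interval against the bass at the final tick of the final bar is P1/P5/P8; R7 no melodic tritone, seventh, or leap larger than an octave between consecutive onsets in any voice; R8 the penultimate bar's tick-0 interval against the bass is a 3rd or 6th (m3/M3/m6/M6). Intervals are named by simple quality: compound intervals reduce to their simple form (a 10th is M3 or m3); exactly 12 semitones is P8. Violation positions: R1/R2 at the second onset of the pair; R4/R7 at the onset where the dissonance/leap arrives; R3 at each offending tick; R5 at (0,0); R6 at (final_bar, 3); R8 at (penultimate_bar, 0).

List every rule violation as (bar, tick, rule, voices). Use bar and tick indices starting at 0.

bar 0: v0=C3 v1=C4 downbeat P8
bar 1: v0=D3 v1=D4 downbeat P8
bar 2: v0=C3 v1=E3 downbeat M3
bar 3: v0=D3 v1=F3 downbeat m3
bar 4: v0=C3 v1=C4 downbeat P8
bar 5: v0=B2 v1=G3 downbeat m6
bar 6: v0=C3 v1=C4 downbeat P8
  -> R2 @ bar 1 tick 0 v(0, 1): C3/G3 P5 -> D3/D4 P8 similar
  -> R7 @ bar 1 tick 2 v(1,): B3->F3 leap 6st
  -> R7 @ bar 2 tick 0 v(1,): D4->E3 leap 10st
  -> R7 @ bar 2 tick 3 v(1,): E3->G4 leap 15st
  -> R7 @ bar 3 tick 0 v(1,): G4->F3 leap 14st
  -> R2 @ bar 6 tick 0 v(0, 1): B2/G3 m6 -> C3/C4 P8 similar

(1, 0, R2, (0, 1))
(1, 2, R7, (1,))
(2, 0, R7, (1,))
(2, 3, R7, (1,))
(3, 0, R7, (1,))
(6, 0, R2, (0, 1))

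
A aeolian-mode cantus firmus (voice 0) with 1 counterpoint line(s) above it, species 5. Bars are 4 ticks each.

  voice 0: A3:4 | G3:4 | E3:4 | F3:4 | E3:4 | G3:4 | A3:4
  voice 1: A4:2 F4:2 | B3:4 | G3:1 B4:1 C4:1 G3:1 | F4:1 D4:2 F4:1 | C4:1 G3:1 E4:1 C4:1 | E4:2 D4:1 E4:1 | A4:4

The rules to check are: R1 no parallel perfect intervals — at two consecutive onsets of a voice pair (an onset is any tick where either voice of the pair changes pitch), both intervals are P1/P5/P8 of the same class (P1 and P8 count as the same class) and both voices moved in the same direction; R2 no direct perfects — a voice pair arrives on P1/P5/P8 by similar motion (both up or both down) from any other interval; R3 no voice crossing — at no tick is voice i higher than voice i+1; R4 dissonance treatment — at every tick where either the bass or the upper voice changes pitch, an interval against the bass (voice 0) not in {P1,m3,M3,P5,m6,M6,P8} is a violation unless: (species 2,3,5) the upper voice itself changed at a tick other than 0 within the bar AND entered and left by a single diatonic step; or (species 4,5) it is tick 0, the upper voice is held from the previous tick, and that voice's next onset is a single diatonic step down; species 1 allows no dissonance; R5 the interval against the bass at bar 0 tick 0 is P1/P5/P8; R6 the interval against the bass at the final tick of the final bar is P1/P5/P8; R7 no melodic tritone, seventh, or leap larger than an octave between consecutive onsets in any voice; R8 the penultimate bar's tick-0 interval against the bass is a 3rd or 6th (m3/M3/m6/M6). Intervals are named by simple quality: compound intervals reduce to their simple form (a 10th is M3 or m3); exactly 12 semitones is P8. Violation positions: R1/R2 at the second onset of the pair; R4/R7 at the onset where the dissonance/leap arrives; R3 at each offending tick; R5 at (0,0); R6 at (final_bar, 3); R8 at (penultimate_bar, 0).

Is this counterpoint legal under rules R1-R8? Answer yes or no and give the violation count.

bar 0: v0=A3 v1=A4 (P8)
bar 1: v0=G3 v1=B3 (M3)
bar 2: v0=E3 v1=G3 (m3)
bar 3: v0=F3 v1=F4 (P8)
bar 4: v0=E3 v1=C4 (m6)
bar 5: v0=G3 v1=E4 (M6)
bar 6: v0=A3 v1=A4 (P8)
  R7 @ bar1.0: F4->B3 leap 6st
  R7 @ bar2.1: G3->B4 leap 16st
  R7 @ bar2.2: B4->C4 leap 11st
  R2 @ bar3.0: E3/G3 m3 -> F3/F4 P8 similar
  R7 @ bar3.0: G3->F4 leap 10st
  R2 @ bar6.0: G3/E4 M6 -> A3/A4 P8 similar

No (6 violations)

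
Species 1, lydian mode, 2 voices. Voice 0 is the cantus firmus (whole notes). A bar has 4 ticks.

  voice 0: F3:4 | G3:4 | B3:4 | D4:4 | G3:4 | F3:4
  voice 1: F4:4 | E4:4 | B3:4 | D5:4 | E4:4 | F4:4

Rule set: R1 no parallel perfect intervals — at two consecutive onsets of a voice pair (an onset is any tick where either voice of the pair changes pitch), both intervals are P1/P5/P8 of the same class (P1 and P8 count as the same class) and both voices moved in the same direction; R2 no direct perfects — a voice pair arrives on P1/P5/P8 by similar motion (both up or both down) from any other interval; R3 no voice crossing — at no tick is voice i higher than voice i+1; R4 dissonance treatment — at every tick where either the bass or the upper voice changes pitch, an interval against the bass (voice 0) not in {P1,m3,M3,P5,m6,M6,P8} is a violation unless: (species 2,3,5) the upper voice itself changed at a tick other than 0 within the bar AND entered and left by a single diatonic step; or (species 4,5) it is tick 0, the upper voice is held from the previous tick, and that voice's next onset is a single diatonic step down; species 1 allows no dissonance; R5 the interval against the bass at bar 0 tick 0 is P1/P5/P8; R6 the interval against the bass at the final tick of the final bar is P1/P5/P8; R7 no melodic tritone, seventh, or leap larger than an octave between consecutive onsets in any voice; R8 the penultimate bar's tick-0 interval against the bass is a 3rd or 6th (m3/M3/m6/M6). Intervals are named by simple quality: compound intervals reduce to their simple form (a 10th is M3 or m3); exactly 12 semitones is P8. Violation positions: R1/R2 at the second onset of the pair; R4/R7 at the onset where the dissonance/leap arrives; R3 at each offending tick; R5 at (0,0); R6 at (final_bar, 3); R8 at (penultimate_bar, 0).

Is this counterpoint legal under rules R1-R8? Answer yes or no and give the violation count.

No (3 violations)

bar 0: v0=F3 v1=F4 (P8)
bar 1: v0=G3 v1=E4 (M6)
bar 2: v0=B3 v1=B3 (P1)
bar 3: v0=D4 v1=D5 (P8)
bar 4: v0=G3 v1=E4 (M6)
bar 5: v0=F3 v1=F4 (P8)
  R1 @ bar3.0: B3/B3 P1 -> D4/D5 P8 similar
  R7 @ bar3.0: B3->D5 leap 15st
  R7 @ bar4.0: D5->E4 leap 10st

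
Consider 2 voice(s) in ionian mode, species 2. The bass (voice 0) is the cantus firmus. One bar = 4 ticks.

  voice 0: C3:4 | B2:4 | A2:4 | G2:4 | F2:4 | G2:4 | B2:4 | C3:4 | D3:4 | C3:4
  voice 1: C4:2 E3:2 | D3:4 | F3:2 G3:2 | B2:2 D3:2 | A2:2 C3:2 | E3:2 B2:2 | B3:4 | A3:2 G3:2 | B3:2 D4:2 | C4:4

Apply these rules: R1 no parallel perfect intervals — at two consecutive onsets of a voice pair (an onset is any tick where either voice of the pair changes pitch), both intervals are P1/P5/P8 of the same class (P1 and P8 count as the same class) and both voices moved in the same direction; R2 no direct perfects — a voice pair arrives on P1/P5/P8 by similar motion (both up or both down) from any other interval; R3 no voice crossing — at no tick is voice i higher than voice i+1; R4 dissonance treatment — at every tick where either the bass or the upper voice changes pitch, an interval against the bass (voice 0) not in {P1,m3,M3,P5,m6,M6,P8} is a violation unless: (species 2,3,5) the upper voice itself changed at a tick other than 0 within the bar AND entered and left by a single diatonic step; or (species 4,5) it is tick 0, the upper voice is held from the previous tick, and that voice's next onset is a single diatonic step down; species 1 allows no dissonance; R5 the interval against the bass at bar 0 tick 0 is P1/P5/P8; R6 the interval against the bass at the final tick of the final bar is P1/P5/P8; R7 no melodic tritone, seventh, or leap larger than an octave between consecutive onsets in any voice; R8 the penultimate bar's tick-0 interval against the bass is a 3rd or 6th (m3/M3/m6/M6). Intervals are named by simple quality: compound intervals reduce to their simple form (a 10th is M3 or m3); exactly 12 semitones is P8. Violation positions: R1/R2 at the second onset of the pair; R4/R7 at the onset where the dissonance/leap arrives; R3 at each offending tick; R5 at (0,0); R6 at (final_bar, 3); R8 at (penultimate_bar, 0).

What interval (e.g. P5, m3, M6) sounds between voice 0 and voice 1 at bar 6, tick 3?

voice 0=B2 voice 1=B3 -> P8

P8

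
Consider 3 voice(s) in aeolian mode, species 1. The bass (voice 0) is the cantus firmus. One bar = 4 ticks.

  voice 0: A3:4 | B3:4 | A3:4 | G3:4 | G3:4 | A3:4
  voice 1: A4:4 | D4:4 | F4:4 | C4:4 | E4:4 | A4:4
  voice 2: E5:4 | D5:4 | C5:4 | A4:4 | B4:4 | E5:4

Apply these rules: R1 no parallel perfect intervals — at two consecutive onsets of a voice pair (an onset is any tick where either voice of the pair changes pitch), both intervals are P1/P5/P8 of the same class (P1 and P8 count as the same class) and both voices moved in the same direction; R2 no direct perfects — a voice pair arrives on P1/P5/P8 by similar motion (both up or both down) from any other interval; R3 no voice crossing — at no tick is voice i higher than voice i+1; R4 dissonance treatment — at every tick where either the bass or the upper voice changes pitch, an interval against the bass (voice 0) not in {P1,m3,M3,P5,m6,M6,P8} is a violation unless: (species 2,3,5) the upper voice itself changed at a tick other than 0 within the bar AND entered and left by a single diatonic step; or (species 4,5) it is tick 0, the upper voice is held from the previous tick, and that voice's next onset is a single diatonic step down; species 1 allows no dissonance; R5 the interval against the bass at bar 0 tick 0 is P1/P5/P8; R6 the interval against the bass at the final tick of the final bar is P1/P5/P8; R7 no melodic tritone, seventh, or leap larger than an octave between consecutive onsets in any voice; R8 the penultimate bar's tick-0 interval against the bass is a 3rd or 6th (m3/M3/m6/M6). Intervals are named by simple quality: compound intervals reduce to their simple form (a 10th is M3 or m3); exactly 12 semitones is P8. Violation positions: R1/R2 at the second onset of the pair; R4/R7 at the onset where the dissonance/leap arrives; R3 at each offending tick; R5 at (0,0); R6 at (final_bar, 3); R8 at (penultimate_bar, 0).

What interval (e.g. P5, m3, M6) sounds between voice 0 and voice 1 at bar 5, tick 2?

voice 0=A3 voice 1=A4 -> P8

P8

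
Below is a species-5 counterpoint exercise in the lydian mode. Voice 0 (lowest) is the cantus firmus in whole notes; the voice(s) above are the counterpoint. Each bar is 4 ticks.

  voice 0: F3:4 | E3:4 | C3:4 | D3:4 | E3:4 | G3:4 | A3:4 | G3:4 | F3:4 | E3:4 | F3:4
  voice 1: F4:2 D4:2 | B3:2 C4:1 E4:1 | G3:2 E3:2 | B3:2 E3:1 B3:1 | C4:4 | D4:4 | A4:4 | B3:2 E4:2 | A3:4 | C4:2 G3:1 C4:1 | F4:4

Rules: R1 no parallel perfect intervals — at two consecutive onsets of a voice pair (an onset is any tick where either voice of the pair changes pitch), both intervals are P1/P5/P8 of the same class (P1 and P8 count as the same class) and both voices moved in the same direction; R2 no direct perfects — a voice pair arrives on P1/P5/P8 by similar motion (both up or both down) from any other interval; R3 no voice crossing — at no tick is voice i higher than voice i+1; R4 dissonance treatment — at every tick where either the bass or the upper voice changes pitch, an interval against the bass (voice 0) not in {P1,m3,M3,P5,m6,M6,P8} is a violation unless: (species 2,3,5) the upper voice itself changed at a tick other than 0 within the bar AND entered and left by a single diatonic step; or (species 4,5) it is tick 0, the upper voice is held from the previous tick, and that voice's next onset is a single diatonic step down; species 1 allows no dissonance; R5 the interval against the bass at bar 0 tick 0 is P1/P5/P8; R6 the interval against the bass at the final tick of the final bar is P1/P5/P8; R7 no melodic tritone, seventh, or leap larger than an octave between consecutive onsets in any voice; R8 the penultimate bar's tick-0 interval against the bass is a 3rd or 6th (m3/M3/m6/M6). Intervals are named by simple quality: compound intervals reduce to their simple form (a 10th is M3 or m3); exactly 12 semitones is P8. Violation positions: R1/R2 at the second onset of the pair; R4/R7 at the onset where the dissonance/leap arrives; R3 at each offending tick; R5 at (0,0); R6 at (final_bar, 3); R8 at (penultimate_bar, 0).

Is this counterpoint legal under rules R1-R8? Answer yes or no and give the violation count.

No (7 violations)

bar 0: v0=F3 v1=F4 (P8)
bar 1: v0=E3 v1=B3 (P5)
bar 2: v0=C3 v1=G3 (P5)
bar 3: v0=D3 v1=B3 (M6)
bar 4: v0=E3 v1=C4 (m6)
bar 5: v0=G3 v1=D4 (P5)
bar 6: v0=A3 v1=A4 (P8)
bar 7: v0=G3 v1=B3 (M3)
bar 8: v0=F3 v1=A3 (M3)
bar 9: v0=E3 v1=C4 (m6)
bar 10: v0=F3 v1=F4 (P8)
  R2 @ bar1.0: F3/D4 M6 -> E3/B3 P5 similar
  R2 @ bar2.0: E3/E4 P8 -> C3/G3 P5 similar
  R4 @ bar3.2: D3/E3 M2 untreated
  R2 @ bar5.0: E3/C4 m6 -> G3/D4 P5 similar
  R2 @ bar6.0: G3/D4 P5 -> A3/A4 P8 similar
  R7 @ bar7.0: A4->B3 leap 10st
  R2 @ bar10.0: E3/C4 m6 -> F3/F4 P8 similar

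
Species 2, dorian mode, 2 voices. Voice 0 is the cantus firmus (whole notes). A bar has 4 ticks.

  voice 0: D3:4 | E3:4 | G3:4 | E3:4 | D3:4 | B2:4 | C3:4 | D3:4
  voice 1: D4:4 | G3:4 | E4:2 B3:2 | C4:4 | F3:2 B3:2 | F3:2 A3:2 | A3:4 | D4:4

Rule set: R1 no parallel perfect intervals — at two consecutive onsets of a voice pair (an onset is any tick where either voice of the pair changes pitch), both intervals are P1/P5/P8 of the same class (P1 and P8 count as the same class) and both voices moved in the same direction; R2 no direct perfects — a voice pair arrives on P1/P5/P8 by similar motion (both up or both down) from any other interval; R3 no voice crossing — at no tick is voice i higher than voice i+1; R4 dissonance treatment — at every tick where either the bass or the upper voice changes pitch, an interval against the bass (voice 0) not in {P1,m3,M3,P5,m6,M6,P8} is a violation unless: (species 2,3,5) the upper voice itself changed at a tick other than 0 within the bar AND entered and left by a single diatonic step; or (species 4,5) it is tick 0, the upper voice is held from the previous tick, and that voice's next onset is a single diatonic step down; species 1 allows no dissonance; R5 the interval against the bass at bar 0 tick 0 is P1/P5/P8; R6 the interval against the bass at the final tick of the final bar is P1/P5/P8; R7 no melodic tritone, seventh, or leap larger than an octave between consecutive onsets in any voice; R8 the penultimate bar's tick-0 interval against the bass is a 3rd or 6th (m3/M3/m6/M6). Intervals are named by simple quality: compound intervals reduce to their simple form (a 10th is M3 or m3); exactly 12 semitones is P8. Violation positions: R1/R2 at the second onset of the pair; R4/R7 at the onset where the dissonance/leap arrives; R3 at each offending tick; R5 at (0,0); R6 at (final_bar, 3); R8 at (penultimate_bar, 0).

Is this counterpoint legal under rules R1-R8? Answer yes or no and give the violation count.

No (5 violations)

bar 0: v0=D3 v1=D4 (P8)
bar 1: v0=E3 v1=G3 (m3)
bar 2: v0=G3 v1=E4 (M6)
bar 3: v0=E3 v1=C4 (m6)
bar 4: v0=D3 v1=F3 (m3)
bar 5: v0=B2 v1=F3 (TT)
bar 6: v0=C3 v1=A3 (M6)
bar 7: v0=D3 v1=D4 (P8)
  R7 @ bar4.2: F3->B3 leap 6st
  R4 @ bar5.0: B2/F3 TT untreated
  R7 @ bar5.0: B3->F3 leap 6st
  R4 @ bar5.2: B2/A3 m7 untreated
  R2 @ bar7.0: C3/A3 M6 -> D3/D4 P8 similar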